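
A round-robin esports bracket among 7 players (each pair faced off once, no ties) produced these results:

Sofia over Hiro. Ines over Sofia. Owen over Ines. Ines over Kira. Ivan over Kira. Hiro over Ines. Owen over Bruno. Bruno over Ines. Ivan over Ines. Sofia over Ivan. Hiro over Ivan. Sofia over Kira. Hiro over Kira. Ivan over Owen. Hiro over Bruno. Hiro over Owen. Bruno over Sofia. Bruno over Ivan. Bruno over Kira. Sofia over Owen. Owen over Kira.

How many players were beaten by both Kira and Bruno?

0

Kira beat: no one.
Bruno beat: Sofia, Ines, Kira, Ivan.
No one was beaten by both.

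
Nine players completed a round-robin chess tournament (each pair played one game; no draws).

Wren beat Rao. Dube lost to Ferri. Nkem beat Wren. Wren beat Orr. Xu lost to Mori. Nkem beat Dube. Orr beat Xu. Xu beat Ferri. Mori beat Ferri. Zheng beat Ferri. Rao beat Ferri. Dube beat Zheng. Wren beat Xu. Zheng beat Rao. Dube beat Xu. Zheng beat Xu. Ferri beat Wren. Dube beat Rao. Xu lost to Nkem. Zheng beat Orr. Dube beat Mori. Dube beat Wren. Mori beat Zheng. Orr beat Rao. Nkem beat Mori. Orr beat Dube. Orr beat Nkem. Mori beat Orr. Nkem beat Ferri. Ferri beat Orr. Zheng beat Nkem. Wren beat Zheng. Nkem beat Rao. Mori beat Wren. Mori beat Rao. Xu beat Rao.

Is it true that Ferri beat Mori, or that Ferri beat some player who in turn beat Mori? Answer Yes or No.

Yes

Ferri did not beat Mori directly.
Ferri beat Dube, Orr, Wren. Of those, Dube beat Mori.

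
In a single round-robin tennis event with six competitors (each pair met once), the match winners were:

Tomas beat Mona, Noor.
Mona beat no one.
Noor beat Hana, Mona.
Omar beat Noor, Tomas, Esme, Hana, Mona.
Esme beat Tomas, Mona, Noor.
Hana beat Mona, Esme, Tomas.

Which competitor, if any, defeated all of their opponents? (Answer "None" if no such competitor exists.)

Omar has 5 wins out of 5 opponents — a perfect record.

Omar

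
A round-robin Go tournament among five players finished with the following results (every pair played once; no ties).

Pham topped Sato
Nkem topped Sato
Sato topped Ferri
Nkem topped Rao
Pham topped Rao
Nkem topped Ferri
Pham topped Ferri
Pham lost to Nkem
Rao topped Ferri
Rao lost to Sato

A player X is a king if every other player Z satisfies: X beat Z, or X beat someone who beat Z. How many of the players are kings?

1

Rao cannot reach Pham, Nkem, Sato in two steps.
Pham cannot reach Nkem in two steps.
Ferri cannot reach Rao, Pham, Nkem, Sato in two steps.
Nkem reaches everyone (king).
Sato cannot reach Pham, Nkem in two steps.
Kings: Nkem — 1.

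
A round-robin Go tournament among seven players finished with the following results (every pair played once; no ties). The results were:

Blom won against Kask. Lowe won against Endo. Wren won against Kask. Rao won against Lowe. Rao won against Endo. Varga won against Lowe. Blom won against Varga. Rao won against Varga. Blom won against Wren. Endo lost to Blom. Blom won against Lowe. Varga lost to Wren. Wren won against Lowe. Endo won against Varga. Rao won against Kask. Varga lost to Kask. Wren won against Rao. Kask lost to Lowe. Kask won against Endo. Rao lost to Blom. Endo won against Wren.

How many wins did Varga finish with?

Varga's results: beat Lowe; lost to Kask, Blom, Endo, Rao, Wren.
That is 1 win.

1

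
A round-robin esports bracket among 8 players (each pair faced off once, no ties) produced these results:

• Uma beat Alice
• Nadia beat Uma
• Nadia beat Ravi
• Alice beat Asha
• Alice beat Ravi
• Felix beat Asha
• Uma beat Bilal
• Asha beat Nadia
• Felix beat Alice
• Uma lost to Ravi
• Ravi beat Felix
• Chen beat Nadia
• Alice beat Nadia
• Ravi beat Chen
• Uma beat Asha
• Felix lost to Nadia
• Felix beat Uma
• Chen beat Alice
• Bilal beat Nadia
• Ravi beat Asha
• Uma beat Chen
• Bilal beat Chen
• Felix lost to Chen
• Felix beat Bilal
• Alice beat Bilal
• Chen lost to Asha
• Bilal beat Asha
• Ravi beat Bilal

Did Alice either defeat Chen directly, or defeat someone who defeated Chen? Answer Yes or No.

Yes

Alice did not beat Chen directly.
Alice beat Ravi, Nadia, Asha, Bilal. Of those, Ravi beat Chen.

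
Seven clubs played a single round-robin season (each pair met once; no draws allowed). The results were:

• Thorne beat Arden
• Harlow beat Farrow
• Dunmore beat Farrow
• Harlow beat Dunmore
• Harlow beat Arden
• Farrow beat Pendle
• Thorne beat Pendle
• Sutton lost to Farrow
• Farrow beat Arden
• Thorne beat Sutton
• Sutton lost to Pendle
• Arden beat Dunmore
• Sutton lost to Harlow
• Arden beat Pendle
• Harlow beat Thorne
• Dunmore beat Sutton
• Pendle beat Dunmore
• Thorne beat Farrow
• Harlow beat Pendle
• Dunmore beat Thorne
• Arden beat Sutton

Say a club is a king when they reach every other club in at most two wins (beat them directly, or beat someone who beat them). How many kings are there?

Harlow reaches everyone (king).
Arden cannot reach Harlow in two steps.
Pendle cannot reach Harlow, Arden in two steps.
Dunmore cannot reach Harlow in two steps.
Thorne cannot reach Harlow in two steps.
Sutton cannot reach Harlow, Arden, Pendle, Dunmore, Thorne, Farrow in two steps.
Farrow cannot reach Harlow, Thorne in two steps.
Kings: Harlow — 1.

1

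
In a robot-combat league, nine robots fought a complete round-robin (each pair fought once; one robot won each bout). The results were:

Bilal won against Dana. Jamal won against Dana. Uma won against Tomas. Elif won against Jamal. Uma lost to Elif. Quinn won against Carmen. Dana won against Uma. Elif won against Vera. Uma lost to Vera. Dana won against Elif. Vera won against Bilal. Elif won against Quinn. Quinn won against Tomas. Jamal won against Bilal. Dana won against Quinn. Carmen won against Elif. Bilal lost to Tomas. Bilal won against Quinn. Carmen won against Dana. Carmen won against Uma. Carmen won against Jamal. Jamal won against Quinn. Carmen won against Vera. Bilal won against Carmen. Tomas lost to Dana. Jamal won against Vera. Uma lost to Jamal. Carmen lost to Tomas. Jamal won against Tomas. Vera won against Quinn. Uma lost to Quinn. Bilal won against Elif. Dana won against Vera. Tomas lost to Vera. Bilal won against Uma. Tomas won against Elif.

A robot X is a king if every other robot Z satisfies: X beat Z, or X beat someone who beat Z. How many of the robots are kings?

Carmen reaches everyone (king).
Dana reaches everyone (king).
Elif reaches everyone (king).
Quinn reaches everyone (king).
Uma cannot reach Dana, Quinn, Vera, Jamal in two steps.
Vera cannot reach Jamal in two steps.
Jamal reaches everyone (king).
Bilal reaches everyone (king).
Tomas reaches everyone (king).
Kings: Carmen, Dana, Elif, Quinn, Jamal, Bilal, Tomas — 7.

7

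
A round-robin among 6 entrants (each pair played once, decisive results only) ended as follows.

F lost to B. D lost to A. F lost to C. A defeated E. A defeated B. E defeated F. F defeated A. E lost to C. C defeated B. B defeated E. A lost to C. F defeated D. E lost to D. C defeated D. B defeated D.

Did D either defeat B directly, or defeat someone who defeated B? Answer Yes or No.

D did not beat B directly.
D beat E, but each of them lost to B. No two-step path.

No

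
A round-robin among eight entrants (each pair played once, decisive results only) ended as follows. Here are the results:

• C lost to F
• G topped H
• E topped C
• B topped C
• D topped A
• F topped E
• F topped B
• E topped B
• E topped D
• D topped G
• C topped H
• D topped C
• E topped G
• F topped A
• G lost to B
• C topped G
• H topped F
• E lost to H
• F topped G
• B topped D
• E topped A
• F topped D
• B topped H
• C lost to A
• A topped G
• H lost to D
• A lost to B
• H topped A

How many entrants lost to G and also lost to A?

0

G beat: H.
A beat: C, G.
No one was beaten by both.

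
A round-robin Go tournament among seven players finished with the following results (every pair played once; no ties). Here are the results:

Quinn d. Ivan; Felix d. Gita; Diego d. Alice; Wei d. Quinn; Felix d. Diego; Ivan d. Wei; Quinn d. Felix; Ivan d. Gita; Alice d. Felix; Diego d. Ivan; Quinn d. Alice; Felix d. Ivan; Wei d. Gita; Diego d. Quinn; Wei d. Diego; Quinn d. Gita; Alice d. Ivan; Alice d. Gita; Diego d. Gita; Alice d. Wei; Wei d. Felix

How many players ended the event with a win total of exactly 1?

Win totals: Ivan 2, Quinn 4, Alice 4, Gita 0, Wei 4, Diego 4, Felix 3.
No player has exactly 1 wins.

0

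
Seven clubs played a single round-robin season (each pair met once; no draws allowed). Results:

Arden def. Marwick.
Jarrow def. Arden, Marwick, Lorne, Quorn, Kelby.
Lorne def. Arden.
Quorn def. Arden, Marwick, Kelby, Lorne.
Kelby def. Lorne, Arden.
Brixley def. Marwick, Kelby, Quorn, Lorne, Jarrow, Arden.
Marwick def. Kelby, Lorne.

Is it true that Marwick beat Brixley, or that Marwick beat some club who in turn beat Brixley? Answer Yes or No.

No

Marwick did not beat Brixley directly.
Marwick beat Kelby, Lorne, but each of them lost to Brixley. No two-step path.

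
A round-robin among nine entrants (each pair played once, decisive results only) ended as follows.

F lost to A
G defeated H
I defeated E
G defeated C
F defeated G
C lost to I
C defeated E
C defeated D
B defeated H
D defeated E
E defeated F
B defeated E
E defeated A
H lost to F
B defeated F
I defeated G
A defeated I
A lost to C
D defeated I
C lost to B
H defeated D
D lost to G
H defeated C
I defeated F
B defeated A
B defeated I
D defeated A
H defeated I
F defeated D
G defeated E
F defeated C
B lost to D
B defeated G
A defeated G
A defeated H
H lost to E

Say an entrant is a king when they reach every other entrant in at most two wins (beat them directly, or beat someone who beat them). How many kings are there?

6

A cannot reach B in two steps.
B reaches everyone (king).
C reaches everyone (king).
D reaches everyone (king).
E cannot reach B in two steps.
F reaches everyone (king).
G reaches everyone (king).
H reaches everyone (king).
I cannot reach B in two steps.
Kings: B, C, D, F, G, H — 6.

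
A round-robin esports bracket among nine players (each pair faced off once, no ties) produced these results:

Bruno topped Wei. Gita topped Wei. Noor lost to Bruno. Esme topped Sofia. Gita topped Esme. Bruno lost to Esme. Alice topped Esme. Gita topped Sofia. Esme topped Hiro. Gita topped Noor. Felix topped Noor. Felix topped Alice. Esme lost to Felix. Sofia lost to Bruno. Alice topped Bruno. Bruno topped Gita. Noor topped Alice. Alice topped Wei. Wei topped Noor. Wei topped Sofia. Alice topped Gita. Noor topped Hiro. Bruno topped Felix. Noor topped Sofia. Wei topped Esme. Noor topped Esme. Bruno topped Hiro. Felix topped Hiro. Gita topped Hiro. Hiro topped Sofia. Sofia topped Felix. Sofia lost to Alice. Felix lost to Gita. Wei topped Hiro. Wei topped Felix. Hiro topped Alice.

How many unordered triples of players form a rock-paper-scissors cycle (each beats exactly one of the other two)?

Win totals: Esme 3, Hiro 2, Bruno 6, Sofia 1, Noor 4, Alice 5, Gita 6, Felix 4, Wei 5.
A player with w wins dominates both others in C(w,2) triples; summing gives 3 + 1 + 15 + 0 + 6 + 10 + 15 + 6 + 10 = 66 transitive triples.
Total triples C(9,3) = 84, so cyclic triples = 84 − 66 = 18.

18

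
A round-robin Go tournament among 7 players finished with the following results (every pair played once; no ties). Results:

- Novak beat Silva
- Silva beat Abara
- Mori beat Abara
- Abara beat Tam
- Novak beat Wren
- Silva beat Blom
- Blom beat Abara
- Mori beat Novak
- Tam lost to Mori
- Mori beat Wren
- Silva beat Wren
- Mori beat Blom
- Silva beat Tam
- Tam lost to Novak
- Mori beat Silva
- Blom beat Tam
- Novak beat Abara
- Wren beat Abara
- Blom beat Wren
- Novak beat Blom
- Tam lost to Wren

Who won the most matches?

Mori

Win totals: Wren 2, Mori 6, Tam 0, Abara 1, Blom 3, Novak 5, Silva 4.
Mori leads with 6 wins (next highest: 5).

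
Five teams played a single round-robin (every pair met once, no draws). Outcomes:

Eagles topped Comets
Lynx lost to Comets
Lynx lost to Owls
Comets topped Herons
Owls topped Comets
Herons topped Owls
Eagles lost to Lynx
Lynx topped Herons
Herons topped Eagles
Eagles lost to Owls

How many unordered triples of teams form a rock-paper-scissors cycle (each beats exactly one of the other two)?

Of the C(5,3) = 10 triples, the cyclic ones are: {Herons, Lynx, Owls}; {Herons, Owls, Comets}; {Herons, Comets, Eagles}; {Lynx, Comets, Eagles}.
That is 4.

4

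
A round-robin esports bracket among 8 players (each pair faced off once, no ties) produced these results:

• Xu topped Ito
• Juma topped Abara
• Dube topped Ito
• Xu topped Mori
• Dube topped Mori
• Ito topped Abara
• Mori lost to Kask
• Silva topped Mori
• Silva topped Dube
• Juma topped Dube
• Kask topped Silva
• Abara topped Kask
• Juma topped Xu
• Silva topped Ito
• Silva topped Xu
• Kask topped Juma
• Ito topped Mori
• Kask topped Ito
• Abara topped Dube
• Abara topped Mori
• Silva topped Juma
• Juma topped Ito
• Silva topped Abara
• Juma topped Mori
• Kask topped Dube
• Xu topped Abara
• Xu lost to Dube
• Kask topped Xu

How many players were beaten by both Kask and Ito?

Kask beat: Juma, Mori, Dube, Ito, Xu, Silva.
Ito beat: Mori, Abara.
Both beat: Mori — 1.

1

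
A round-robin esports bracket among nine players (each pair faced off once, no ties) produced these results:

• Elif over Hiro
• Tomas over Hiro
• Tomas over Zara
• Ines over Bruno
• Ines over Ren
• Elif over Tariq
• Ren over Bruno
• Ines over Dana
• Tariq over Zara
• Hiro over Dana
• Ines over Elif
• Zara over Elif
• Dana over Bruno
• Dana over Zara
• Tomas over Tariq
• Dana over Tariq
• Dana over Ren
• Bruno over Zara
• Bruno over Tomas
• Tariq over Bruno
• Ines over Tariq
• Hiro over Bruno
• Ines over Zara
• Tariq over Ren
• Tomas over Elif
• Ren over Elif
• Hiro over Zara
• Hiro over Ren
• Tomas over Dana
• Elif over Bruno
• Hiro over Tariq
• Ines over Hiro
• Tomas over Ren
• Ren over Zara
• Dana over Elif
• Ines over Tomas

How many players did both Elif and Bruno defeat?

0

Elif beat: Hiro, Bruno, Tariq.
Bruno beat: Zara, Tomas.
No one was beaten by both.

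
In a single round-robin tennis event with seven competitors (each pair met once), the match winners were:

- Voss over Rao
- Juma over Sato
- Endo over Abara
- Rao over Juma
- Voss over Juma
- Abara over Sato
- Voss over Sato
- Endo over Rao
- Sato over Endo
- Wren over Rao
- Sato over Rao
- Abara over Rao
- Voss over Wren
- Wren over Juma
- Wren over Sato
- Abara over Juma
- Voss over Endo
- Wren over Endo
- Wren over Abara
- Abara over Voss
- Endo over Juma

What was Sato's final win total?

Sato's results: beat Rao, Endo; lost to Voss, Wren, Juma, Abara.
That is 2 wins.

2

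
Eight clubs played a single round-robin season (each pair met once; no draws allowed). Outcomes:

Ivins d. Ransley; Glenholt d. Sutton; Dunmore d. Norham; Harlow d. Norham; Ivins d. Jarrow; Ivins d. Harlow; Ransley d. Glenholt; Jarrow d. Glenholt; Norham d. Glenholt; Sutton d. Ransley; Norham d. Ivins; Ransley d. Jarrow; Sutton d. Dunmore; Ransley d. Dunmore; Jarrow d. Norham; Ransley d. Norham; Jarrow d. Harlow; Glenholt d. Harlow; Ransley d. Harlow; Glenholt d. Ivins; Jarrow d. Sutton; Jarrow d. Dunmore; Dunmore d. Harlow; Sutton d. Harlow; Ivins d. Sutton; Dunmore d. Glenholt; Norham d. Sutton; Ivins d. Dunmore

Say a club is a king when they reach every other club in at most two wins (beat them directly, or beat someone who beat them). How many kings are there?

5

Glenholt reaches everyone (king).
Harlow cannot reach Dunmore, Ransley, Jarrow in two steps.
Dunmore cannot reach Ransley, Jarrow in two steps.
Norham reaches everyone (king).
Ransley reaches everyone (king).
Ivins reaches everyone (king).
Sutton cannot reach Ivins in two steps.
Jarrow reaches everyone (king).
Kings: Glenholt, Norham, Ransley, Ivins, Jarrow — 5.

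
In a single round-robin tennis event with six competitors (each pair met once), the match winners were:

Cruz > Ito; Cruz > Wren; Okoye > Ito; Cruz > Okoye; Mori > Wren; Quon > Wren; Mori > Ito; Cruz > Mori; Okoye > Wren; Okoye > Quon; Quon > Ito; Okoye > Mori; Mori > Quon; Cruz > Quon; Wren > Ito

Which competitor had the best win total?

Cruz

Win totals: Wren 1, Mori 3, Quon 2, Cruz 5, Okoye 4, Ito 0.
Cruz leads with 5 wins (next highest: 4).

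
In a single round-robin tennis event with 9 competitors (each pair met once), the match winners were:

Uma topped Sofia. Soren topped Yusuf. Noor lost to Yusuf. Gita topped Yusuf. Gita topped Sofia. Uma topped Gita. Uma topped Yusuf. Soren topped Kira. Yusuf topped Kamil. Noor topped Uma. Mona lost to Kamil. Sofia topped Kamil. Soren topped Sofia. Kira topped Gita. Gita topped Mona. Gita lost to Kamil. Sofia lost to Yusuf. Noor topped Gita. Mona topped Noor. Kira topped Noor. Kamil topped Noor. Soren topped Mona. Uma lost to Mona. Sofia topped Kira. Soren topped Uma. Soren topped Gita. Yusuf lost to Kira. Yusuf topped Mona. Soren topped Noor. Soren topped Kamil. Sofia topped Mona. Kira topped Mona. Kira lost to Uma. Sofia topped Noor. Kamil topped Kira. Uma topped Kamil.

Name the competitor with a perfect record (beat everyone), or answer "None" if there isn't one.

Soren

Soren has 8 wins out of 8 opponents — a perfect record.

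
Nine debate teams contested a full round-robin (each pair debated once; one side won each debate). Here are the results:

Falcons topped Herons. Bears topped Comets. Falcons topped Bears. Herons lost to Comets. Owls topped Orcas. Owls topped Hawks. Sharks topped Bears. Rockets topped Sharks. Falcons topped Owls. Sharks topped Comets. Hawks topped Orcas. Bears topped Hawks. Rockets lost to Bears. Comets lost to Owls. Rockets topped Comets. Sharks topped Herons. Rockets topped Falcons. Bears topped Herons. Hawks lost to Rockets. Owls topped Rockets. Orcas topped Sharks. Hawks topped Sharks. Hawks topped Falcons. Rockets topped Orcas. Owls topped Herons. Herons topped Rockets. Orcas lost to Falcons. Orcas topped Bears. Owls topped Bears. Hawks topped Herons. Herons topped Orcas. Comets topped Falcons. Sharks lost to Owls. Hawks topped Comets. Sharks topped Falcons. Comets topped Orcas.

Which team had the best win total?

Owls

Win totals: Bears 4, Owls 7, Rockets 5, Hawks 5, Orcas 2, Falcons 4, Comets 3, Herons 2, Sharks 4.
Owls leads with 7 wins (next highest: 5).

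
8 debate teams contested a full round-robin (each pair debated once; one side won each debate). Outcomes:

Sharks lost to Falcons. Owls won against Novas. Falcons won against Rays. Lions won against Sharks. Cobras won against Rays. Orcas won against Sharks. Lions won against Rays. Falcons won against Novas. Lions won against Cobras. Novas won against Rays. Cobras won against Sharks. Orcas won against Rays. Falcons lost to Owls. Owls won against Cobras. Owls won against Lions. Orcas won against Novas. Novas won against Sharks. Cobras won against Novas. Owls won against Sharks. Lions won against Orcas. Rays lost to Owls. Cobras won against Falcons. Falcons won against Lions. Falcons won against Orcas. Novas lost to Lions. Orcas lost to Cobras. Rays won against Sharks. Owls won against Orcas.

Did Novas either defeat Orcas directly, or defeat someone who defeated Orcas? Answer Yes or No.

No

Novas did not beat Orcas directly.
Novas beat Sharks, Rays, but each of them lost to Orcas. No two-step path.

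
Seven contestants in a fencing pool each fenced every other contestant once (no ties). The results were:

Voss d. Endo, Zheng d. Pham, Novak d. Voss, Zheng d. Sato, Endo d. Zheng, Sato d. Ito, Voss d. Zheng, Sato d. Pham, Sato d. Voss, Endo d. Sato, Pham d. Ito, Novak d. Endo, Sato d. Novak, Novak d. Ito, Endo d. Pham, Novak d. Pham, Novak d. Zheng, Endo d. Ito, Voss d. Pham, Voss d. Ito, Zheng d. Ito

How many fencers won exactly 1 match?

1

Win totals: Novak 5, Pham 1, Endo 4, Zheng 3, Voss 4, Sato 4, Ito 0.
Exactly 1: Pham — 1 fencer.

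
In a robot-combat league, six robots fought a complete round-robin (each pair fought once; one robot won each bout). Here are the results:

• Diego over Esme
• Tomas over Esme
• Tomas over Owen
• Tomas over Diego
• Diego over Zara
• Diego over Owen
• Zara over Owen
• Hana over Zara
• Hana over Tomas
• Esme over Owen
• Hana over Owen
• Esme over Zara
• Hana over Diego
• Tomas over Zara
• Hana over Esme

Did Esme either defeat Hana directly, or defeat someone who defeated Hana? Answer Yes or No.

Esme did not beat Hana directly.
Esme beat Zara, Owen, but each of them lost to Hana. No two-step path.

No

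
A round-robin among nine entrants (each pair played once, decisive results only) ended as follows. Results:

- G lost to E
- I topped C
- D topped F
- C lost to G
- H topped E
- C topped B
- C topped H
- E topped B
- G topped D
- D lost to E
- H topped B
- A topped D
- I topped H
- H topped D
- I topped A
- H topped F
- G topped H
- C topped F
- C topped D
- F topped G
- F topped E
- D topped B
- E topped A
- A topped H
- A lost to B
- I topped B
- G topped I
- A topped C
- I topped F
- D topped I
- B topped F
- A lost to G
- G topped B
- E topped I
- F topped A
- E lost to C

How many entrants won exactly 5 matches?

3

Win totals: A 3, B 2, C 5, D 3, E 5, F 3, G 6, H 4, I 5.
Exactly 5: C, E, I — 3 entrants.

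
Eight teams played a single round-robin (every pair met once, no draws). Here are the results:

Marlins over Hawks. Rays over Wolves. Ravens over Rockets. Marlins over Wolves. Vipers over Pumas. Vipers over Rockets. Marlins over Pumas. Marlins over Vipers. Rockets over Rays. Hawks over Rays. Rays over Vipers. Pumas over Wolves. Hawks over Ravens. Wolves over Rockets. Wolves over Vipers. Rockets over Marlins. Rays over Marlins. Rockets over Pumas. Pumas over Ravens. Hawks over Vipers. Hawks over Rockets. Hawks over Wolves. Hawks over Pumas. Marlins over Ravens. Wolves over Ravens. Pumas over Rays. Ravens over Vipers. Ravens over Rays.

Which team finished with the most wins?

Hawks

Win totals: Ravens 3, Pumas 3, Hawks 6, Vipers 2, Rays 3, Marlins 5, Rockets 3, Wolves 3.
Hawks leads with 6 wins (next highest: 5).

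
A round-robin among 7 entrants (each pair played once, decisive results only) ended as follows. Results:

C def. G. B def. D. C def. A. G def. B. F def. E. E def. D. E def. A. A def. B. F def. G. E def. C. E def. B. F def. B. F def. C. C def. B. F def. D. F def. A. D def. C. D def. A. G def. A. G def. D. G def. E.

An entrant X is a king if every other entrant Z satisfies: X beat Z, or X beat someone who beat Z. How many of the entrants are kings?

1

A cannot reach C, E, F, G in two steps.
B cannot reach E, F, G in two steps.
C cannot reach F in two steps.
D cannot reach E, F in two steps.
E cannot reach F in two steps.
F reaches everyone (king).
G cannot reach F in two steps.
Kings: F — 1.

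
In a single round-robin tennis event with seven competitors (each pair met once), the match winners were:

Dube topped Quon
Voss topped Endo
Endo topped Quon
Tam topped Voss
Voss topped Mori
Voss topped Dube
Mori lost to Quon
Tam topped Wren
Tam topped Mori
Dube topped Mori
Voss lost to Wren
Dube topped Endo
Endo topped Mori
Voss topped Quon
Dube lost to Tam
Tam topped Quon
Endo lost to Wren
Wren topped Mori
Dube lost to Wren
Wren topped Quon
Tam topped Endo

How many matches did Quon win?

1

Quon's results: beat Mori; lost to Tam, Endo, Voss, Wren, Dube.
That is 1 win.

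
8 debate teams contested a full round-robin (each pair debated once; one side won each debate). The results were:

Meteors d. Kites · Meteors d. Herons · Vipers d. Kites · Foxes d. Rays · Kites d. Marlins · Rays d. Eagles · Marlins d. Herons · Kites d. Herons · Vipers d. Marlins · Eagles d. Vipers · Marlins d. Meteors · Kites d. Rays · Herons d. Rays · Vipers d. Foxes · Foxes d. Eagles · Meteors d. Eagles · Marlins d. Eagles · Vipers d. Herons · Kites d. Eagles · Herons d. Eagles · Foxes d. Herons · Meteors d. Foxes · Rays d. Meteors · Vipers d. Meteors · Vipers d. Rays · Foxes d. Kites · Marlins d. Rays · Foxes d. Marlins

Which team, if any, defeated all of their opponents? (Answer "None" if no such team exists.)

None

Highest win total is Vipers with 6 (out of 7 possible).
Vipers lost to Eagles, so no team went undefeated.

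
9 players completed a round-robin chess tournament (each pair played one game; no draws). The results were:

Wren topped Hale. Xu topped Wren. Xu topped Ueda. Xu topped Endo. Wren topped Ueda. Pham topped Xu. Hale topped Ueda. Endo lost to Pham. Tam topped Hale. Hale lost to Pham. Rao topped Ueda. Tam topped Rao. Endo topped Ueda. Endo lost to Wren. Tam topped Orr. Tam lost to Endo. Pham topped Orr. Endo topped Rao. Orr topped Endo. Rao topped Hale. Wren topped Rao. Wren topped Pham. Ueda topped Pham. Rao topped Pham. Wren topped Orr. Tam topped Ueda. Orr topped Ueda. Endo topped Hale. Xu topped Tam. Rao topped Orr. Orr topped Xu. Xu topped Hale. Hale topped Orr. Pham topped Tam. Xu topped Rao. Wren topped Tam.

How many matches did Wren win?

Wren's results: beat Pham, Orr, Endo, Rao, Hale, Tam, Ueda; lost to Xu.
That is 7 wins.

7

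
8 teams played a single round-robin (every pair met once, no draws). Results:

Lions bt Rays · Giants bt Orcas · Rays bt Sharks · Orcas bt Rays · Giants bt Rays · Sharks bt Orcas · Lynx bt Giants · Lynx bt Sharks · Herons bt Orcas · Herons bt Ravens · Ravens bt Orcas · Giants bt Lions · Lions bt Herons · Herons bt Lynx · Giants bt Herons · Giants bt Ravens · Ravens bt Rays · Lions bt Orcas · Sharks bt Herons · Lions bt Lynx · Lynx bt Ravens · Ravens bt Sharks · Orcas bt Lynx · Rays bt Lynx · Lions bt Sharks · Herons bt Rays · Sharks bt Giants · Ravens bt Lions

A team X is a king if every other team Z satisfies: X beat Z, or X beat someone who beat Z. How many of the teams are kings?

Giants reaches everyone (king).
Rays cannot reach Lions in two steps.
Lynx reaches everyone (king).
Orcas cannot reach Herons, Lions in two steps.
Ravens reaches everyone (king).
Herons reaches everyone (king).
Sharks reaches everyone (king).
Lions reaches everyone (king).
Kings: Giants, Lynx, Ravens, Herons, Sharks, Lions — 6.

6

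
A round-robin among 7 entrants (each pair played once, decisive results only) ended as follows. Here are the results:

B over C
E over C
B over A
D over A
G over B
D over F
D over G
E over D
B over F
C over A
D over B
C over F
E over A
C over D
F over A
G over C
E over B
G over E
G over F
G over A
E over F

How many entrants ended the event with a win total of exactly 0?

Win totals: A 0, B 3, C 3, D 4, E 5, F 1, G 5.
Exactly 0: A — 1 entrant.

1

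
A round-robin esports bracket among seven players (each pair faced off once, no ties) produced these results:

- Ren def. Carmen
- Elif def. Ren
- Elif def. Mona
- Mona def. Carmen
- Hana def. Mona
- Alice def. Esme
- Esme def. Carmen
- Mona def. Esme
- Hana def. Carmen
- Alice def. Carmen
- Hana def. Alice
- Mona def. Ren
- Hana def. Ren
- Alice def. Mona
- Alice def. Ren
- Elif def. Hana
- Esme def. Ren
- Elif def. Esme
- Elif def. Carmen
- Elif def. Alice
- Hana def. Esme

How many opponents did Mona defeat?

3

Mona's results: beat Esme, Ren, Carmen; lost to Elif, Hana, Alice.
That is 3 wins.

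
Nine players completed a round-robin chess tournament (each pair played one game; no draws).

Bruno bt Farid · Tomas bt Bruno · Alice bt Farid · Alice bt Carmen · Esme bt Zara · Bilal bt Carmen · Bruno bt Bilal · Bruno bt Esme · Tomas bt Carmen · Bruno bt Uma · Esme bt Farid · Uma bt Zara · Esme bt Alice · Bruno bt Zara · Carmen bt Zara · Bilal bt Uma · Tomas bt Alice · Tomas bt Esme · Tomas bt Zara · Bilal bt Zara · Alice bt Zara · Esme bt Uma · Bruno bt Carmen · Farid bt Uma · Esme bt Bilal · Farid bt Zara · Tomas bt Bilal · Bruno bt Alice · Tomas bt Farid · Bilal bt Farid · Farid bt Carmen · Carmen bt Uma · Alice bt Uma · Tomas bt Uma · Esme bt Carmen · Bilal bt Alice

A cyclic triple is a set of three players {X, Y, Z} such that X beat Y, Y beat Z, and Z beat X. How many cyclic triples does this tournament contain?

Win totals: Bilal 5, Carmen 2, Uma 1, Farid 3, Tomas 8, Bruno 7, Zara 0, Esme 6, Alice 4.
A player with w wins dominates both others in C(w,2) triples; summing gives 10 + 1 + 0 + 3 + 28 + 21 + 0 + 15 + 6 = 84 transitive triples.
Total triples C(9,3) = 84, so cyclic triples = 84 − 84 = 0.

0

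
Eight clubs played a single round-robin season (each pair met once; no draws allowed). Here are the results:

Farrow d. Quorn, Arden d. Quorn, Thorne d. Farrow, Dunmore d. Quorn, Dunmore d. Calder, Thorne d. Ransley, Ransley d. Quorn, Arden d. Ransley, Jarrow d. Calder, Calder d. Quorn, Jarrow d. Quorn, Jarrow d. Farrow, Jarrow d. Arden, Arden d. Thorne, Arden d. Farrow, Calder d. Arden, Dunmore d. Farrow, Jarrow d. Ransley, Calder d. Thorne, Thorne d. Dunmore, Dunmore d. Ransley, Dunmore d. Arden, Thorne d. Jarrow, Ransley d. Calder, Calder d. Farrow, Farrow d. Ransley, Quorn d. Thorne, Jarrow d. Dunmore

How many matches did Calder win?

Calder's results: beat Farrow, Quorn, Thorne, Arden; lost to Jarrow, Ransley, Dunmore.
That is 4 wins.

4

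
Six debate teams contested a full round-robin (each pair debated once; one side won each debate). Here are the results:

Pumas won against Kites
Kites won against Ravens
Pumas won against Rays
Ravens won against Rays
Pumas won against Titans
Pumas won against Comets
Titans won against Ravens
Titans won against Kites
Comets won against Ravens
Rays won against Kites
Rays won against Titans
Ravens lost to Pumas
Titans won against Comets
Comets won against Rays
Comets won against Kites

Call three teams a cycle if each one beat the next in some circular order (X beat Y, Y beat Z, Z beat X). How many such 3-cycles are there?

Of the C(6,3) = 20 triples, the cyclic ones are: {Kites, Ravens, Rays}; {Ravens, Titans, Rays}; {Titans, Comets, Rays}.
That is 3.

3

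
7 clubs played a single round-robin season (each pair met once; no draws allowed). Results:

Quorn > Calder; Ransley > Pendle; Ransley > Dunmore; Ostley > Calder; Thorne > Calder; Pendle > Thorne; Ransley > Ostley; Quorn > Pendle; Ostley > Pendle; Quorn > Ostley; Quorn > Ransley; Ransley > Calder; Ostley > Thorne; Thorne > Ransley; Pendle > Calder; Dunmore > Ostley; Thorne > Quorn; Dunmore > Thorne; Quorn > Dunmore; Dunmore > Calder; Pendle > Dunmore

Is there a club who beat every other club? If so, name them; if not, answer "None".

None

Highest win total is Quorn with 5 (out of 6 possible).
Quorn lost to Thorne, so no club went undefeated.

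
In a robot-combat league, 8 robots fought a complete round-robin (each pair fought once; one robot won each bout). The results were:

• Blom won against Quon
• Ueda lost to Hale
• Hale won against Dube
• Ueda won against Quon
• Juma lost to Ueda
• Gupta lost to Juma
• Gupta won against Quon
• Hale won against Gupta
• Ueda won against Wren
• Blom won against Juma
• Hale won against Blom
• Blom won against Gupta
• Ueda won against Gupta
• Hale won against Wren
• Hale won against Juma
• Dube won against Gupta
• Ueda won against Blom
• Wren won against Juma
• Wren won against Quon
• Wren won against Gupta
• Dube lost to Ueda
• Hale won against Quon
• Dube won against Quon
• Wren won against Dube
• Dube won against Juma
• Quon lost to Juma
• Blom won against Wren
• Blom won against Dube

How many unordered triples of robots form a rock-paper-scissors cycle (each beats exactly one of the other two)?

0

Win totals: Juma 2, Hale 7, Blom 5, Gupta 1, Wren 4, Dube 3, Quon 0, Ueda 6.
A robot with w wins dominates both others in C(w,2) triples; summing gives 1 + 21 + 10 + 0 + 6 + 3 + 0 + 15 = 56 transitive triples.
Total triples C(8,3) = 56, so cyclic triples = 56 − 56 = 0.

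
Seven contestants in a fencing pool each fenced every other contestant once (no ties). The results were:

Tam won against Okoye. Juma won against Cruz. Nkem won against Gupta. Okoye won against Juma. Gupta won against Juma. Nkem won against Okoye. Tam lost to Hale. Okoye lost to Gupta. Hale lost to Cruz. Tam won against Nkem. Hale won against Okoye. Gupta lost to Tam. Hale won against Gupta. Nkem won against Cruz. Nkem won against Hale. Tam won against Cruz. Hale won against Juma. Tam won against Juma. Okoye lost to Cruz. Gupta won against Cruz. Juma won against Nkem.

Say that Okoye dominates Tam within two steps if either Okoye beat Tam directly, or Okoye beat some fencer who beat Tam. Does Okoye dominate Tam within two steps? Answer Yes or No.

No

Okoye did not beat Tam directly.
Okoye beat Juma, but each of them lost to Tam. No two-step path.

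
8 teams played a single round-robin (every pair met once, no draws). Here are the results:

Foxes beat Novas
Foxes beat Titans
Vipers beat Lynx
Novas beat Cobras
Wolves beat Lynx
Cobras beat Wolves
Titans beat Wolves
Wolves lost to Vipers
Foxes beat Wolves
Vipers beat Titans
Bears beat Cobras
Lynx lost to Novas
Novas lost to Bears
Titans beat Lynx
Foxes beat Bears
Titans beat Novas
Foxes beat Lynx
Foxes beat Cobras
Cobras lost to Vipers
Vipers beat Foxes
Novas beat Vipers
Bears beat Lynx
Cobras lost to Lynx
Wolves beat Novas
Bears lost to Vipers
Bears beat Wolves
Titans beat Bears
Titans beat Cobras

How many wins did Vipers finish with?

Vipers' results: beat Cobras, Titans, Wolves, Lynx, Bears, Foxes; lost to Novas.
That is 6 wins.

6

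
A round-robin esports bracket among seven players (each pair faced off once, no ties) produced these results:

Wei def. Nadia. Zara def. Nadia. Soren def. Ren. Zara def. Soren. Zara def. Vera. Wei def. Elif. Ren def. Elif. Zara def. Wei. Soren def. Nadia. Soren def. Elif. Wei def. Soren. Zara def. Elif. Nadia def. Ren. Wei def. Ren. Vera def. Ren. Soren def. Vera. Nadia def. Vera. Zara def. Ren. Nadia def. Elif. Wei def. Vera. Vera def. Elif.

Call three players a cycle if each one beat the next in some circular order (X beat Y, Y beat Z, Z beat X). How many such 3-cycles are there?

0

Win totals: Zara 6, Nadia 3, Ren 1, Wei 5, Elif 0, Vera 2, Soren 4.
A player with w wins dominates both others in C(w,2) triples; summing gives 15 + 3 + 0 + 10 + 0 + 1 + 6 = 35 transitive triples.
Total triples C(7,3) = 35, so cyclic triples = 35 − 35 = 0.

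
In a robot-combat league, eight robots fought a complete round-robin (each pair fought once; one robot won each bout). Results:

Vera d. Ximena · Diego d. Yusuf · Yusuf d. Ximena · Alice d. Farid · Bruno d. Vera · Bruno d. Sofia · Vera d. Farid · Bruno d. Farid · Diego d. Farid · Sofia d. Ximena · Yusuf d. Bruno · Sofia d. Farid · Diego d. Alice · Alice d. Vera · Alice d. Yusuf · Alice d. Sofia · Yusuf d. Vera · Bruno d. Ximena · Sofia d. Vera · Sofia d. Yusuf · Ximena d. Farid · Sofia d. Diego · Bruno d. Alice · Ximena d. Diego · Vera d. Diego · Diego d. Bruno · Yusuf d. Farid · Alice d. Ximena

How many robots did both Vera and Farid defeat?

Vera beat: Diego, Ximena, Farid.
Farid beat: no one.
No one was beaten by both.

0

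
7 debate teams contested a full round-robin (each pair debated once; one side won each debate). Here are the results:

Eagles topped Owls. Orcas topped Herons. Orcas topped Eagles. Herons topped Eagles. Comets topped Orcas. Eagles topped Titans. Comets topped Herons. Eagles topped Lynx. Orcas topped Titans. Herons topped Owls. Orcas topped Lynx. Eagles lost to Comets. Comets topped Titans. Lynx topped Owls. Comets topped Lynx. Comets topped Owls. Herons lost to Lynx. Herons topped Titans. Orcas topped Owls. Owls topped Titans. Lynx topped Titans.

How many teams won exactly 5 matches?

Win totals: Titans 0, Eagles 3, Owls 1, Lynx 3, Orcas 5, Comets 6, Herons 3.
Exactly 5: Orcas — 1 team.

1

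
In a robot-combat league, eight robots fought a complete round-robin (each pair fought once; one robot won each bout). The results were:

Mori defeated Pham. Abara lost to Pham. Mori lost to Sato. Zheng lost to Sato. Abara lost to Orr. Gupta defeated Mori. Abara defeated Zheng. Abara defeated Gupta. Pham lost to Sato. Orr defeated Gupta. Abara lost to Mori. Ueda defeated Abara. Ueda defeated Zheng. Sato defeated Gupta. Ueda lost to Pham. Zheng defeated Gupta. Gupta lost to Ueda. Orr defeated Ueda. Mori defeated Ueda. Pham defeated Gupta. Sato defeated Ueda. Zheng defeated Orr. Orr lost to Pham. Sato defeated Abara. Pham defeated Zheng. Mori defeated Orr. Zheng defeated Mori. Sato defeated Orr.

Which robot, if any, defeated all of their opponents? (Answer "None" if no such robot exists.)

Sato

Sato has 7 wins out of 7 opponents — a perfect record.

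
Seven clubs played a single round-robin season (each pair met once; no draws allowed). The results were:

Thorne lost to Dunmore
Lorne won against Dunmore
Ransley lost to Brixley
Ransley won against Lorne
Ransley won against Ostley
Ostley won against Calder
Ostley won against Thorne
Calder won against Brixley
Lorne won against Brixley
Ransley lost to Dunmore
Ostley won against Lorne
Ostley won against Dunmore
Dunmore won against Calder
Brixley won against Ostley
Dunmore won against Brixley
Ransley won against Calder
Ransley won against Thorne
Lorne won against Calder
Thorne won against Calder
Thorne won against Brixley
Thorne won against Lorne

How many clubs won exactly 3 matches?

Win totals: Calder 1, Ostley 4, Lorne 3, Brixley 2, Ransley 4, Thorne 3, Dunmore 4.
Exactly 3: Lorne, Thorne — 2 clubs.

2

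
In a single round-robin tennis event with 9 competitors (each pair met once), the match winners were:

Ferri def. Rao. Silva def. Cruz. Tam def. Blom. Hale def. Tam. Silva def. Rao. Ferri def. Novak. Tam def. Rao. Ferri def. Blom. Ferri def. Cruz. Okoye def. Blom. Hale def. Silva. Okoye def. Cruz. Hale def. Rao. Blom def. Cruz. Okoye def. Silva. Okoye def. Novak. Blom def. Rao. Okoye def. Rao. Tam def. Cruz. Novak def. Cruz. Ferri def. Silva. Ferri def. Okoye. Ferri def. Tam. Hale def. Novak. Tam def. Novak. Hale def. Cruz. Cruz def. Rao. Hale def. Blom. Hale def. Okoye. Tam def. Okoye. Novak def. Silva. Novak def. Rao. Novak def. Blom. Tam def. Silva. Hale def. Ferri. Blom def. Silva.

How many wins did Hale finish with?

Hale's results: beat Cruz, Rao, Ferri, Silva, Novak, Tam, Blom, Okoye; lost to no one.
That is 8 wins.

8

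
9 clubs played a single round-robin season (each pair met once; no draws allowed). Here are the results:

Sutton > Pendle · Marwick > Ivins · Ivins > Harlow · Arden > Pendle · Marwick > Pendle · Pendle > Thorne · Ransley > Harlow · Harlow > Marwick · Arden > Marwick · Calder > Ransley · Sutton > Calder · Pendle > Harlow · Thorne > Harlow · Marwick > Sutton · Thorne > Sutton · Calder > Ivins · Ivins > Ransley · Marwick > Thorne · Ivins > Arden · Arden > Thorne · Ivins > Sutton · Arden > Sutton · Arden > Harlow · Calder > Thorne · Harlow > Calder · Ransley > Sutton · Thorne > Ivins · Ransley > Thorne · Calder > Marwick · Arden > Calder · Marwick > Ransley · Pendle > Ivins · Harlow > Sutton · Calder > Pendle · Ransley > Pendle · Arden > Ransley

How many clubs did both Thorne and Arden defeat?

2

Thorne beat: Ivins, Sutton, Harlow.
Arden beat: Calder, Pendle, Marwick, Thorne, Sutton, Harlow, Ransley.
Both beat: Sutton, Harlow — 2.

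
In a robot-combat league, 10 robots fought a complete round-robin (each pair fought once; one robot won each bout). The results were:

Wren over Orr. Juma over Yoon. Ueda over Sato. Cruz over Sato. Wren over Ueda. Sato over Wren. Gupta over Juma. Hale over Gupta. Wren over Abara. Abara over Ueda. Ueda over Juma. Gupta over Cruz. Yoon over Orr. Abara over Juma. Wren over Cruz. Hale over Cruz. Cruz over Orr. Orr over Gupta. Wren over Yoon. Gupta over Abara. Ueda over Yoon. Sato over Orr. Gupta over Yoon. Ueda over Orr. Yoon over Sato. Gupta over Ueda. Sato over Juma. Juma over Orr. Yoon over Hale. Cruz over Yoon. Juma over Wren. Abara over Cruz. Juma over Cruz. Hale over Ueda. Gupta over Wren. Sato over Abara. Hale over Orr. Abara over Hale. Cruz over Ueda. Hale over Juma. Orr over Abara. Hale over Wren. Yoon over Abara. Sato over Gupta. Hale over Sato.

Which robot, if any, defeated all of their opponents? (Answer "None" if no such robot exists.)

None

Highest win total is Hale with 7 (out of 9 possible).
Hale lost to Yoon, Abara, so no robot went undefeated.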